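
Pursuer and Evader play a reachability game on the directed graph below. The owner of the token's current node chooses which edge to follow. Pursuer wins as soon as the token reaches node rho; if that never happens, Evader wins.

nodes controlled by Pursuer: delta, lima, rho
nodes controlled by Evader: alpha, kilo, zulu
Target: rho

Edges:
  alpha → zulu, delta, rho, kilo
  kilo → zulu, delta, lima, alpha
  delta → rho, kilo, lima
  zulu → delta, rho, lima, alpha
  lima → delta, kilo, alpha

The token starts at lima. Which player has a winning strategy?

A0 = {rho}
A1: add {delta} — delta (Pursuer) has delta→rho.
A2: add {lima} — lima (Pursuer) has lima→delta.
A3 = A2; e.g. zulu (Evader) can still go to alpha. Fixed point.
lima ∈ A2, so Pursuer can force the target.

Pursuer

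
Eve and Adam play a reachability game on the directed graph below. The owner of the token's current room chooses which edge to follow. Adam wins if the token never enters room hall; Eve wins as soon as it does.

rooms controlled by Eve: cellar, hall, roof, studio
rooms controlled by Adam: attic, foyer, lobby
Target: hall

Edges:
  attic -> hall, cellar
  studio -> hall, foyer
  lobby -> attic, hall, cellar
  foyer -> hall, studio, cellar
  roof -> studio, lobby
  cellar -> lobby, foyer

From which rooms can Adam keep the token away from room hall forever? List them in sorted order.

A0 = {hall}
A1: add {studio} — studio (Eve) has studio→hall.
A2: add {roof} — roof (Eve) has roof→studio.
A3 = A2; e.g. attic (Adam) can still go to cellar. Fixed point.
Eve's attractor = {hall, roof, studio}; Adam avoids the target exactly from the complement.

attic, cellar, foyer, lobby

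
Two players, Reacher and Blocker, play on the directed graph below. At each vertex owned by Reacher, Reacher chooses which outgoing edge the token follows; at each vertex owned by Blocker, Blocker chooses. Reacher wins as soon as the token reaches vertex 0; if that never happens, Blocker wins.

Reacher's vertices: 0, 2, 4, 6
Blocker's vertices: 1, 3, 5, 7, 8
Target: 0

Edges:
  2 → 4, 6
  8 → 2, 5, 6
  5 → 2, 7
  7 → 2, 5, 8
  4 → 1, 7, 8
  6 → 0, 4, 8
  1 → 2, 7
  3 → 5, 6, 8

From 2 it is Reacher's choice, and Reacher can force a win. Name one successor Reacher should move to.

6

A0 = {0}
A1: add {6} — 6 (Reacher) has 6→0.
A2: add {2} — 2 (Reacher) has 2→6.
A3 = A2; e.g. 1 (Blocker) can still go to 7. Fixed point.
From 2, successor 6 is in the attractor (rank 1); the other successor 4 is not.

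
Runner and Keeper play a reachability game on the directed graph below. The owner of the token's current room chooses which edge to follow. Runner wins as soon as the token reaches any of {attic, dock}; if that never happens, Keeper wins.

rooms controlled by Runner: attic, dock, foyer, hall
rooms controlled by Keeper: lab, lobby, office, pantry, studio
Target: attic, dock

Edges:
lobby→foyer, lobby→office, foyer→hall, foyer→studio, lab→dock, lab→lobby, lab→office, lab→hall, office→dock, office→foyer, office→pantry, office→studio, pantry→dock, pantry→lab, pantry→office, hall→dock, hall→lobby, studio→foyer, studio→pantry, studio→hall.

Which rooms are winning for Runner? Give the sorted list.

attic, dock, foyer, hall

A0 = {attic, dock}
A1: add {hall} — hall (Runner) has hall→dock.
A2: add {foyer} — foyer (Runner) has foyer→hall.
A3 = A2; e.g. lobby (Keeper) can still go to office. Fixed point.
Runner's winning region = {attic, dock, foyer, hall}.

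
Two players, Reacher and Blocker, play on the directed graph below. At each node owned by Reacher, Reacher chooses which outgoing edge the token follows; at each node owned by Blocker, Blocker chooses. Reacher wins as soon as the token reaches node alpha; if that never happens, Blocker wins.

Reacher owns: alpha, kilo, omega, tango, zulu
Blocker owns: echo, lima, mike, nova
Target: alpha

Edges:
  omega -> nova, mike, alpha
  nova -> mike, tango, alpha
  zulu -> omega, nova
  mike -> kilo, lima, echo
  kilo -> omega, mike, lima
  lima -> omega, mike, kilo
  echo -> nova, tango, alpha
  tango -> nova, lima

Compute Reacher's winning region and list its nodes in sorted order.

alpha, kilo, omega, zulu

A0 = {alpha}
A1: add {omega} — omega (Reacher) has omega→alpha.
A2: add {kilo, zulu} — zulu (Reacher) has zulu→omega; kilo (Reacher) has kilo→omega.
A3 = A2; e.g. nova (Blocker) can still go to mike. Fixed point.
Reacher's winning region = {alpha, kilo, omega, zulu}.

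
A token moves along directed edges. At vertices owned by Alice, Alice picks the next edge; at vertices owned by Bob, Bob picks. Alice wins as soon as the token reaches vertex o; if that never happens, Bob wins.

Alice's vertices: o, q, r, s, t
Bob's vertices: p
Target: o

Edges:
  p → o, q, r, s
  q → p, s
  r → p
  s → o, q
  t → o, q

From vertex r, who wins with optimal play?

A0 = {o}
A1: add {s, t} — s (Alice) has s→o; t (Alice) has t→o.
A2: add {q} — q (Alice) has q→s.
A3 = A2; e.g. p (Bob) can still go to r. Fixed point.
r never enters the attractor, so Bob can avoid the target forever.

Bob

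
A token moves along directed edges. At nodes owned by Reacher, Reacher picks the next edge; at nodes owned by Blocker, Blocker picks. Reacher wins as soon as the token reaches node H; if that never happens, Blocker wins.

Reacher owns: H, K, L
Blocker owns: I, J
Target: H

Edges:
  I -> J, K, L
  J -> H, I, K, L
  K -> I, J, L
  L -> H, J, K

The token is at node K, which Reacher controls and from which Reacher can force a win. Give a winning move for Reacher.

L

A0 = {H}
A1: add {L} — L (Reacher) has L→H.
A2: add {K} — K (Reacher) has K→L.
A3 = A2; e.g. I (Blocker) can still go to J. Fixed point.
From K, successor L is in the attractor (rank 1); the other successors I, J are not.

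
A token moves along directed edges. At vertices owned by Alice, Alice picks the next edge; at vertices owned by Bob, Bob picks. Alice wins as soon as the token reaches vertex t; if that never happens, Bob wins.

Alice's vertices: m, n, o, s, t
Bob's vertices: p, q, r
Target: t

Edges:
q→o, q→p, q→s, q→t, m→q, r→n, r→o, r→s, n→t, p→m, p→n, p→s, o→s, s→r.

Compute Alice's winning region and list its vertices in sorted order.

A0 = {t}
A1: add {n} — n (Alice) has n→t.
A2 = A1; e.g. m (Alice) has no edge into A1. Fixed point.
Alice's winning region = {n, t}.

n, t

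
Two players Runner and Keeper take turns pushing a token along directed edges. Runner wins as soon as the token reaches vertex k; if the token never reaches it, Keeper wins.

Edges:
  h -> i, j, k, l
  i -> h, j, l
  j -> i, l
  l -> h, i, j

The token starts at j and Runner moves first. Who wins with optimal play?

Keeper

Track states (vertex, player-to-move).
A0 = {(k,Runner), (k,Keeper)}
A1: add {(h,Runner)}.
A2 = A1; e.g. (h,Keeper) stays out. (j,Runner) never enters ⇒ Keeper avoids the target.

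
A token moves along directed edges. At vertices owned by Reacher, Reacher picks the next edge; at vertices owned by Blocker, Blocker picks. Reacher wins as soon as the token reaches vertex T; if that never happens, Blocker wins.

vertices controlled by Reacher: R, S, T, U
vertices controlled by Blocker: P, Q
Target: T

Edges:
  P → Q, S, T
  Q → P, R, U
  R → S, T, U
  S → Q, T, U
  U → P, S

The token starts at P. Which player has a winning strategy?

Blocker

A0 = {T}
A1: add {R, S} — R (Reacher) has R→T; S (Reacher) has S→T.
A2: add {U} — U (Reacher) has U→S.
A3 = A2; e.g. P (Blocker) can still go to Q. Fixed point.
P never enters the attractor, so Blocker can avoid the target forever.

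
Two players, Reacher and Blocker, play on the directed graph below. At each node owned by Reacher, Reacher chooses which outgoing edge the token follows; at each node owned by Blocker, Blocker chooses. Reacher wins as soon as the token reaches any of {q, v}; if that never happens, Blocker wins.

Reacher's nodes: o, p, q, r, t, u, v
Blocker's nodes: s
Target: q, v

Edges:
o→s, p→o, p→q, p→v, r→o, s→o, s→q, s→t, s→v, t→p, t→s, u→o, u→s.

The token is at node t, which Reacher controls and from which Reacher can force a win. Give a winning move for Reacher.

p

A0 = {q, v}
A1: add {p} — p (Reacher) has p→q.
A2: add {t} — t (Reacher) has t→p.
A3 = A2; e.g. o (Reacher) has no edge into A2. Fixed point.
From t, successor p is in the attractor (rank 1); the other successor s is not.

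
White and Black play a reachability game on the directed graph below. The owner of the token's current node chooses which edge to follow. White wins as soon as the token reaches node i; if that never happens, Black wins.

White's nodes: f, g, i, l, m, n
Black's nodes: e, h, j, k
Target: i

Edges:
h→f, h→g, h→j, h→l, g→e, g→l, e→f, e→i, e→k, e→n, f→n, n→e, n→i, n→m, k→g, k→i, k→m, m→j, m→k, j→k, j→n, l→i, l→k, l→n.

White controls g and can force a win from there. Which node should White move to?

A0 = {i}
A1: add {l, n} — l (White) has l→i; n (White) has n→i.
A2: add {f, g} — f (White) has f→n; g (White) has g→l.
A3 = A2; e.g. e (Black) can still go to k. Fixed point.
From g, successor l is in the attractor (rank 1); the other successor e is not.

l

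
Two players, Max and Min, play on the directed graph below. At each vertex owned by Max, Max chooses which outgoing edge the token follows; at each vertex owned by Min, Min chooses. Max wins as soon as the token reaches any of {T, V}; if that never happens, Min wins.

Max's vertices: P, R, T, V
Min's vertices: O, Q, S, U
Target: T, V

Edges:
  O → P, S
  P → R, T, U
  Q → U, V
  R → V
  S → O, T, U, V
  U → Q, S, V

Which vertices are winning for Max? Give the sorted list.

P, R, T, V

A0 = {T, V}
A1: add {P, R} — P (Max) has P→T; R (Max) has R→V.
A2 = A1; e.g. O (Min) can still go to S. Fixed point.
Max's winning region = {P, R, T, V}.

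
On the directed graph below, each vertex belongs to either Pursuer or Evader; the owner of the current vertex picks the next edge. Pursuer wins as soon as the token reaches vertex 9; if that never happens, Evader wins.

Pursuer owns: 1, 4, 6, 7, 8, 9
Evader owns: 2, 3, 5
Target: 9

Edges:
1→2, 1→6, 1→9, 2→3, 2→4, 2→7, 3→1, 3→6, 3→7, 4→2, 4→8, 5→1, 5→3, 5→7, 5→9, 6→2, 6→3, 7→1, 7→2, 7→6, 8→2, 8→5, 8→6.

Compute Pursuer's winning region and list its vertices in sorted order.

1, 7, 9

A0 = {9}
A1: add {1} — 1 (Pursuer) has 1→9.
A2: add {7} — 7 (Pursuer) has 7→1.
A3 = A2; e.g. 2 (Evader) can still go to 3. Fixed point.
Pursuer's winning region = {1, 7, 9}.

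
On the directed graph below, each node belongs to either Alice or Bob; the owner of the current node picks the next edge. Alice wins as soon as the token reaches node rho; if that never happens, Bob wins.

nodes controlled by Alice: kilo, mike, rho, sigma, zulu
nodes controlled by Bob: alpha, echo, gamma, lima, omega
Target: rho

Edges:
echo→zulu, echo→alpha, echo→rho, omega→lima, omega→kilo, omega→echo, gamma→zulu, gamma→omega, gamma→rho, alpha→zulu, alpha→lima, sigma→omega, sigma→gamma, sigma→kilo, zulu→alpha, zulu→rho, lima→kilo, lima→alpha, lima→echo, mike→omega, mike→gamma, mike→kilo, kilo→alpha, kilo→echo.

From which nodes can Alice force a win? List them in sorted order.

rho, zulu

A0 = {rho}
A1: add {zulu} — zulu (Alice) has zulu→rho.
A2 = A1; e.g. omega (Bob) can still go to lima. Fixed point.
Alice's winning region = {rho, zulu}.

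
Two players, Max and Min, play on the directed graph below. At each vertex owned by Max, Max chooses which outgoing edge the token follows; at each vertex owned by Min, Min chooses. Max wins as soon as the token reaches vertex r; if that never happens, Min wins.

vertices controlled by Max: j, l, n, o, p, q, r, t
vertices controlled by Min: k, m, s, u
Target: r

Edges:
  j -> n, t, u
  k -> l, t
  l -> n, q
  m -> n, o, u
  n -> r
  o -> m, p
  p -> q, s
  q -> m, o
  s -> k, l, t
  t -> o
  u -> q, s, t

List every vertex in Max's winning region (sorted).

A0 = {r}
A1: add {n} — n (Max) has n→r.
A2: add {j, l} — j (Max) has j→n; l (Max) has l→n.
A3 = A2; e.g. k (Min) can still go to t. Fixed point.
Max's winning region = {j, l, n, r}.

j, l, n, r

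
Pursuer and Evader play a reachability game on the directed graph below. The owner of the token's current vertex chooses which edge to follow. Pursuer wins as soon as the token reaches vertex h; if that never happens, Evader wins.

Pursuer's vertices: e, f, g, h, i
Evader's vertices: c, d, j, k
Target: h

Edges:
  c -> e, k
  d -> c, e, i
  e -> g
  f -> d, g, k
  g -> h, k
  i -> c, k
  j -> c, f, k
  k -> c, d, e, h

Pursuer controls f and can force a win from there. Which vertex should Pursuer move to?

A0 = {h}
A1: add {g} — g (Pursuer) has g→h.
A2: add {e, f} — e (Pursuer) has e→g; f (Pursuer) has f→g.
A3 = A2; e.g. c (Evader) can still go to k. Fixed point.
From f, successor g is in the attractor (rank 1); the other successors d, k are not.

g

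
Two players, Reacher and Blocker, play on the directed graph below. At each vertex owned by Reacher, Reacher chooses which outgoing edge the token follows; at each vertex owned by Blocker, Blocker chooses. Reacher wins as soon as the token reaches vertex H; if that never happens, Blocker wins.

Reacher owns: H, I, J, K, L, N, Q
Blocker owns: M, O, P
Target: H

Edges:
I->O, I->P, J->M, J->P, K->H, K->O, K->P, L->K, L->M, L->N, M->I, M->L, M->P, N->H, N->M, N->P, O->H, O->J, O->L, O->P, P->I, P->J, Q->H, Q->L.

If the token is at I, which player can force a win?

Blocker

A0 = {H}
A1: add {K, N, Q} — K (Reacher) has K→H; N (Reacher) has N→H; Q (Reacher) has Q→H.
A2: add {L} — L (Reacher) has L→K.
A3 = A2; e.g. I (Reacher) has no edge into A2. Fixed point.
I never enters the attractor, so Blocker can avoid the target forever.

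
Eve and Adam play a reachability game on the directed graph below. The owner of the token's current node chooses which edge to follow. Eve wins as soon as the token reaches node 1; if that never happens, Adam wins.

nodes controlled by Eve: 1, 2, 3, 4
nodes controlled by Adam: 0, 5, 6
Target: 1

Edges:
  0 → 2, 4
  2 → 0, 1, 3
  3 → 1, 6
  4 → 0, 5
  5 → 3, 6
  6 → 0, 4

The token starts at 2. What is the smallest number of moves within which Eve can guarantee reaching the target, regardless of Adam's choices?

1

A0 = {1}
A1: add {2, 3} — 2 (Eve) has 2→1; 3 (Eve) has 3→1.
A2 = A1; e.g. 0 (Adam) can still go to 4. Fixed point.
2 enters the attractor at level 1, so Eve can force the target in 1 move from there.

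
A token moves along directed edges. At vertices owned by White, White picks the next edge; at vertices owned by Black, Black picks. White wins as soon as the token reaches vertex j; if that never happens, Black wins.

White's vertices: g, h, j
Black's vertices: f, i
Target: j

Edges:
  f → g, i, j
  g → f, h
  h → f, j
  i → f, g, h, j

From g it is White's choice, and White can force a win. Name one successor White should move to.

A0 = {j}
A1: add {h} — h (White) has h→j.
A2: add {g} — g (White) has g→h.
A3 = A2; e.g. f (Black) can still go to i. Fixed point.
From g, successor h is in the attractor (rank 1); the other successor f is not.

h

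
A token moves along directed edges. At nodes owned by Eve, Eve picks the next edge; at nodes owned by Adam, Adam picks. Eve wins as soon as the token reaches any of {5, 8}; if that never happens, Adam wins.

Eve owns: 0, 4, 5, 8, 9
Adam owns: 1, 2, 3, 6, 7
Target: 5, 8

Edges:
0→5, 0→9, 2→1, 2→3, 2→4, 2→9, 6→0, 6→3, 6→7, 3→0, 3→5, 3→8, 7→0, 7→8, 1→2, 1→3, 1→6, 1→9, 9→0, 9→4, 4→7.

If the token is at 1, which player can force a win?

A0 = {5, 8}
A1: add {0} — 0 (Eve) has 0→5.
A2: add {3, 7, 9} — 3 (Adam): all of {0, 5, 8} already in; 7 (Adam): all of {0, 8} already in; 9 (Eve) has 9→0.
A3: add {4, 6} — 4 (Eve) has 4→7; 6 (Adam): all of {0, 3, 7} already in.
A4 = A3; e.g. 1 (Adam) can still go to 2. Fixed point.
1 never enters the attractor, so Adam can avoid the target forever.

Adam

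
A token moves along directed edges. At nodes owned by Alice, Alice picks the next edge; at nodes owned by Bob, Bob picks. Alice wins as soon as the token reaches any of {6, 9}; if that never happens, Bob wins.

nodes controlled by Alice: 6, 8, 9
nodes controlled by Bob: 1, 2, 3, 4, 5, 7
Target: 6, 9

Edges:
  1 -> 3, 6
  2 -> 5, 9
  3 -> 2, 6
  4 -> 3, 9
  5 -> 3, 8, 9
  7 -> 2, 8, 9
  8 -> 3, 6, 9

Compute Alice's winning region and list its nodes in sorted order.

A0 = {6, 9}
A1: add {8} — 8 (Alice) has 8→6.
A2 = A1; e.g. 1 (Bob) can still go to 3. Fixed point.
Alice's winning region = {6, 8, 9}.

6, 8, 9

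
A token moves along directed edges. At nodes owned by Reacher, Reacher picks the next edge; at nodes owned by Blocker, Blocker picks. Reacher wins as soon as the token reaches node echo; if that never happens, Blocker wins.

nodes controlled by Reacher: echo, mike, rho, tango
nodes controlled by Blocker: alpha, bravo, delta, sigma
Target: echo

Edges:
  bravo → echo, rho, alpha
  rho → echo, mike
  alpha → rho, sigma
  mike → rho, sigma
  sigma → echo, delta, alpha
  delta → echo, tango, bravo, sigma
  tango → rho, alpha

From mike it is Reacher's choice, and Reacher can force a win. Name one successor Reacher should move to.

rho

A0 = {echo}
A1: add {rho} — rho (Reacher) has rho→echo.
A2: add {mike, tango} — mike (Reacher) has mike→rho; tango (Reacher) has tango→rho.
A3 = A2; e.g. delta (Blocker) can still go to bravo. Fixed point.
From mike, successor rho is in the attractor (rank 1); the other successor sigma is not.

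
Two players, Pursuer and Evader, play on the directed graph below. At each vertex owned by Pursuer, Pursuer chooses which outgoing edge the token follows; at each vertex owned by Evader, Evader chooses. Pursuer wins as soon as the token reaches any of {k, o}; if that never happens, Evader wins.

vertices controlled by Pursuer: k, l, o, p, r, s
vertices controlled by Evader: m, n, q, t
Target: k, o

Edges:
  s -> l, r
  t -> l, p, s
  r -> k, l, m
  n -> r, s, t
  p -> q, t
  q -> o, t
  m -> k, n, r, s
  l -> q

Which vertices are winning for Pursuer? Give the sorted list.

A0 = {k, o}
A1: add {r} — r (Pursuer) has r→k.
A2: add {s} — s (Pursuer) has s→r.
A3 = A2; e.g. l (Pursuer) has no edge into A2. Fixed point.
Pursuer's winning region = {k, o, r, s}.

k, o, r, s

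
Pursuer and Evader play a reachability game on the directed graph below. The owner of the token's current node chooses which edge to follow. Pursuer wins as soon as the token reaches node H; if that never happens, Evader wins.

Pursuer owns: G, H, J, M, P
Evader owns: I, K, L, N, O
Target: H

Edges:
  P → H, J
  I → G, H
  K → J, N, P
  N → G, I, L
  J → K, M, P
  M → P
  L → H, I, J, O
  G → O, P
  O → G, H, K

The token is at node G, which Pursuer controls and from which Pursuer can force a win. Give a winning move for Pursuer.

P

A0 = {H}
A1: add {P} — P (Pursuer) has P→H.
A2: add {G, J, M} — G (Pursuer) has G→P; J (Pursuer) has J→P; M (Pursuer) has M→P.
A3: add {I} — I (Evader): all of {G, H} already in.
A4 = A3; e.g. K (Evader) can still go to N. Fixed point.
From G, successor P is in the attractor (rank 1); the other successor O is not.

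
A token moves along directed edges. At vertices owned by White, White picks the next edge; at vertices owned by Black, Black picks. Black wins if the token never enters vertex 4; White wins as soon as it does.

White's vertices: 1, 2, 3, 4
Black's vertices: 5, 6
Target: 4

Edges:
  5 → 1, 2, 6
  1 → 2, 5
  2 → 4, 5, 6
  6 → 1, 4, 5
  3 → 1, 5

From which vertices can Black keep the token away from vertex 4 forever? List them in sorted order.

5, 6

A0 = {4}
A1: add {2} — 2 (White) has 2→4.
A2: add {1} — 1 (White) has 1→2.
A3: add {3} — 3 (White) has 3→1.
A4 = A3; e.g. 5 (Black) can still go to 6. Fixed point.
White's attractor = {1, 2, 3, 4}; Black avoids the target exactly from the complement.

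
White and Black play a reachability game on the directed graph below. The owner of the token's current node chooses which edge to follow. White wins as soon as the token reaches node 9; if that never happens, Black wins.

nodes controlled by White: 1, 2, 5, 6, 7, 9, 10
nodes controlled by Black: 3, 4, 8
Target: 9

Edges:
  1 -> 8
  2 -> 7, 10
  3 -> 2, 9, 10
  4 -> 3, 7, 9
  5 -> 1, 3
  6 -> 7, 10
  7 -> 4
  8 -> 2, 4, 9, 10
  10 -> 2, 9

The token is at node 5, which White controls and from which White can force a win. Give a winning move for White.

A0 = {9}
A1: add {10} — 10 (White) has 10→9.
A2: add {2, 6} — 2 (White) has 2→10; 6 (White) has 6→10.
A3: add {3} — 3 (Black): all of {2, 9, 10} already in.
A4: add {5} — 5 (White) has 5→3.
A5 = A4; e.g. 1 (White) has no edge into A4. Fixed point.
From 5, successor 3 is in the attractor (rank 3); the other successor 1 is not.

3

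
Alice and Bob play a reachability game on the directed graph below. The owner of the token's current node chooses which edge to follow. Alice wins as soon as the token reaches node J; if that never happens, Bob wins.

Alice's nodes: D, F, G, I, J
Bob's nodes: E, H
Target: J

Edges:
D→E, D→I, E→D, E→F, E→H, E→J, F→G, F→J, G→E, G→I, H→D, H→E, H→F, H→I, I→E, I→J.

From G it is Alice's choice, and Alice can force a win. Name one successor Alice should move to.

I

A0 = {J}
A1: add {F, I} — F (Alice) has F→J; I (Alice) has I→J.
A2: add {D, G} — D (Alice) has D→I; G (Alice) has G→I.
A3 = A2; e.g. E (Bob) can still go to H. Fixed point.
From G, successor I is in the attractor (rank 1); the other successor E is not.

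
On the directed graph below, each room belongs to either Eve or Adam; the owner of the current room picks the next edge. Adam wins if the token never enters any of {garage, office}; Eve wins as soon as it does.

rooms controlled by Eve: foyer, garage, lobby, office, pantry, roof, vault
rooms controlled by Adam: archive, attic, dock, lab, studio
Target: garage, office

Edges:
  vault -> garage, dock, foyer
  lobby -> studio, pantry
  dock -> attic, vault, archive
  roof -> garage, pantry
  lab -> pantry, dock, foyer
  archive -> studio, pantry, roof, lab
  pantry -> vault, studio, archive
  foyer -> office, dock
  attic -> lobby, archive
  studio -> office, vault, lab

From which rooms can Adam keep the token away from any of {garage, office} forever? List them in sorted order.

A0 = {garage, office}
A1: add {foyer, roof, vault} — vault (Eve) has vault→garage; roof (Eve) has roof→garage; foyer (Eve) has foyer→office.
A2: add {pantry} — pantry (Eve) has pantry→vault.
A3: add {lobby} — lobby (Eve) has lobby→pantry.
A4 = A3; e.g. attic (Adam) can still go to archive. Fixed point.
Eve's attractor = {foyer, garage, lobby, office, pantry, roof, vault}; Adam avoids the target exactly from the complement.

archive, attic, dock, lab, studio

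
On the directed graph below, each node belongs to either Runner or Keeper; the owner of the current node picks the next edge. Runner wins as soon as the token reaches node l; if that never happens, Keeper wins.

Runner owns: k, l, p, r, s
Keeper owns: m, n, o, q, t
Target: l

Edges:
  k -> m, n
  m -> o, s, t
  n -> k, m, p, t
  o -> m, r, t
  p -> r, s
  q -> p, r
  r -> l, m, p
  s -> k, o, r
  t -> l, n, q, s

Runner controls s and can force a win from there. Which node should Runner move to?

A0 = {l}
A1: add {r} — r (Runner) has r→l.
A2: add {p, s} — p (Runner) has p→r; s (Runner) has s→r.
A3: add {q} — q (Keeper): all of {p, r} already in.
A4 = A3; e.g. k (Runner) has no edge into A3. Fixed point.
From s, successor r is in the attractor (rank 1); the other successors k, o are not.

r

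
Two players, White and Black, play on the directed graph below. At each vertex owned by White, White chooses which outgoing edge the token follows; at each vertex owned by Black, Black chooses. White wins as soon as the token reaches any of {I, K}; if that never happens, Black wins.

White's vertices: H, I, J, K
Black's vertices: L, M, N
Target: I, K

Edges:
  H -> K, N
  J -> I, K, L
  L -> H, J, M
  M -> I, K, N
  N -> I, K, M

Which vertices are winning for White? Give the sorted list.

A0 = {I, K}
A1: add {H, J} — H (White) has H→K; J (White) has J→I.
A2 = A1; e.g. L (Black) can still go to M. Fixed point.
White's winning region = {H, I, J, K}.

H, I, J, K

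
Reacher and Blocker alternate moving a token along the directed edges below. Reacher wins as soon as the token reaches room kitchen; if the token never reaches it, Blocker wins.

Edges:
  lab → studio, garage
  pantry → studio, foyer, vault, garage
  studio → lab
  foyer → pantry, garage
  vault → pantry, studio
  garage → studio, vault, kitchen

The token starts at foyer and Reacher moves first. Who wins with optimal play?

Blocker

Track states (vertex, player-to-move).
A0 = {(kitchen,Reacher), (kitchen,Blocker)}
A1: add {(garage,Reacher)}.
A2 = A1; e.g. (lab,Reacher) stays out. (foyer,Reacher) never enters ⇒ Blocker avoids the target.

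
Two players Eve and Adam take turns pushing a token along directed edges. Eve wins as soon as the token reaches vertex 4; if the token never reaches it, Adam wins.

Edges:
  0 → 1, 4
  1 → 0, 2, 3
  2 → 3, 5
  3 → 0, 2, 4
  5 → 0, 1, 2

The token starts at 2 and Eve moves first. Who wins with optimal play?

Track states (vertex, player-to-move).
A0 = {(4,Eve), (4,Adam)}
A1: add {(0,Eve), (3,Eve)}.
A2 = A1; e.g. (0,Adam) stays out. (2,Eve) never enters ⇒ Adam avoids the target.

Adam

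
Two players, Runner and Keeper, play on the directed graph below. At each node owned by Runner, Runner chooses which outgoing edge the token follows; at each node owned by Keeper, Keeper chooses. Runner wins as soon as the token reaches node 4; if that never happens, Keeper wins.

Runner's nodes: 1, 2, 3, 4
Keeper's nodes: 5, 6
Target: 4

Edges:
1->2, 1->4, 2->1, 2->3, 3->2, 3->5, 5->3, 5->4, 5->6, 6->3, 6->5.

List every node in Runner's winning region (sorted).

A0 = {4}
A1: add {1} — 1 (Runner) has 1→4.
A2: add {2} — 2 (Runner) has 2→1.
A3: add {3} — 3 (Runner) has 3→2.
A4 = A3; e.g. 5 (Keeper) can still go to 6. Fixed point.
Runner's winning region = {1, 2, 3, 4}.

1, 2, 3, 4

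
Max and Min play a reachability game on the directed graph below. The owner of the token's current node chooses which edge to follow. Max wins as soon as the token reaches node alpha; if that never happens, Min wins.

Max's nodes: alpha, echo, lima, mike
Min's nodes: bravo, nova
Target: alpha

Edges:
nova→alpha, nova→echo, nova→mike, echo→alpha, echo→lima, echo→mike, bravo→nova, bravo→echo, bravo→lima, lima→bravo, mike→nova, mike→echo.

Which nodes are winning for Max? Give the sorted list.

alpha, echo, mike, nova

A0 = {alpha}
A1: add {echo} — echo (Max) has echo→alpha.
A2: add {mike} — mike (Max) has mike→echo.
A3: add {nova} — nova (Min): all of {alpha, echo, mike} already in.
A4 = A3; e.g. bravo (Min) can still go to lima. Fixed point.
Max's winning region = {alpha, echo, mike, nova}.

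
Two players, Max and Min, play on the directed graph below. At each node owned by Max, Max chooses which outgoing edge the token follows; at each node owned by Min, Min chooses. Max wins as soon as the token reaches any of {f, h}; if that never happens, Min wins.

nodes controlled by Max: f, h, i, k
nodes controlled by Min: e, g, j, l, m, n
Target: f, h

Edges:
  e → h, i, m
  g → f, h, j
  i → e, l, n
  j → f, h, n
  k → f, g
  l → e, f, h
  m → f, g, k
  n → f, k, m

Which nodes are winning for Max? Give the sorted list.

A0 = {f, h}
A1: add {k} — k (Max) has k→f.
A2 = A1; e.g. e (Min) can still go to i. Fixed point.
Max's winning region = {f, h, k}.

f, h, k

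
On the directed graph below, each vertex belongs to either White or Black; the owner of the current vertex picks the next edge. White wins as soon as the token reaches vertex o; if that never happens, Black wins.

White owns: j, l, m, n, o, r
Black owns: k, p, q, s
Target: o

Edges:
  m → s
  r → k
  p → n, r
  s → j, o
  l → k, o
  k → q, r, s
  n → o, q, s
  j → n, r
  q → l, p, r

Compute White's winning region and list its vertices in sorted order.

A0 = {o}
A1: add {l, n} — l (White) has l→o; n (White) has n→o.
A2: add {j} — j (White) has j→n.
A3: add {s} — s (Black): all of {j, o} already in.
A4: add {m} — m (White) has m→s.
A5 = A4; e.g. k (Black) can still go to q. Fixed point.
White's winning region = {j, l, m, n, o, s}.

j, l, m, n, o, s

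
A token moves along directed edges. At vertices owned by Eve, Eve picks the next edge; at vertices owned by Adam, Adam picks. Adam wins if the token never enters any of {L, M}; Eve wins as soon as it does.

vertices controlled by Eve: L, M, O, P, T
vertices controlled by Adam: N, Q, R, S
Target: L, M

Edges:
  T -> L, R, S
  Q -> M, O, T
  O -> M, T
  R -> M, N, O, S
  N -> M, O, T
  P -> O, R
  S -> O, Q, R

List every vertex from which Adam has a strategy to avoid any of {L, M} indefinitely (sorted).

A0 = {L, M}
A1: add {O, T} — O (Eve) has O→M; T (Eve) has T→L.
A2: add {N, P, Q} — N (Adam): all of {M, O, T} already in; P (Eve) has P→O; Q (Adam): all of {M, O, T} already in.
A3 = A2; e.g. R (Adam) can still go to S. Fixed point.
Eve's attractor = {L, M, N, O, P, Q, T}; Adam avoids the target exactly from the complement.

R, S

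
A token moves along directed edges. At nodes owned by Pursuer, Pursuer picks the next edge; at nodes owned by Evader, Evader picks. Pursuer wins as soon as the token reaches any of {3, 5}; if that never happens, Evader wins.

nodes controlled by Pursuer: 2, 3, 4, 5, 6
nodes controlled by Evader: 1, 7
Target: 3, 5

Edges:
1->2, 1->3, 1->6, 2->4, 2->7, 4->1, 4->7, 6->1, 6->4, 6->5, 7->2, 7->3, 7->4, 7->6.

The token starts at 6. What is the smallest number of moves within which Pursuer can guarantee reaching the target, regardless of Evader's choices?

1

A0 = {3, 5}
A1: add {6} — 6 (Pursuer) has 6→5.
A2 = A1; e.g. 1 (Evader) can still go to 2. Fixed point.
6 enters the attractor at level 1, so Pursuer can force the target in 1 move from there.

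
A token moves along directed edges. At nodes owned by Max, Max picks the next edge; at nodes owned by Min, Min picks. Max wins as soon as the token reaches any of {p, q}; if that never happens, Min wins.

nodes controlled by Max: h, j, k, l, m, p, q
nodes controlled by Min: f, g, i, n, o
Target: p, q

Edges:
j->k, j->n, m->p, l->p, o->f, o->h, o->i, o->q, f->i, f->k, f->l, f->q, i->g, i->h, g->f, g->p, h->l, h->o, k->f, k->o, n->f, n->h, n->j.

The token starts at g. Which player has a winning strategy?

A0 = {p, q}
A1: add {l, m} — l (Max) has l→p; m (Max) has m→p.
A2: add {h} — h (Max) has h→l.
A3 = A2; e.g. f (Min) can still go to i. Fixed point.
g never enters the attractor, so Min can avoid the target forever.

Min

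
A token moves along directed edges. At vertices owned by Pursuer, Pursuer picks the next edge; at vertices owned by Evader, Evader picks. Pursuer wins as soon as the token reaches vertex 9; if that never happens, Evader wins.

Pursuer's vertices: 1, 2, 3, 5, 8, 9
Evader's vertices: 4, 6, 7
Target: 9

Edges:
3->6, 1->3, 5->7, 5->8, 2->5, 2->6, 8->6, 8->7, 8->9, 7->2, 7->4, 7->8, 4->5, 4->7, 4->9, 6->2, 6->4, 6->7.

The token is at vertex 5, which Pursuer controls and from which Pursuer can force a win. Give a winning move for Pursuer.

8

A0 = {9}
A1: add {8} — 8 (Pursuer) has 8→9.
A2: add {5} — 5 (Pursuer) has 5→8.
A3: add {2} — 2 (Pursuer) has 2→5.
A4 = A3; e.g. 1 (Pursuer) has no edge into A3. Fixed point.
From 5, successor 8 is in the attractor (rank 1); the other successor 7 is not.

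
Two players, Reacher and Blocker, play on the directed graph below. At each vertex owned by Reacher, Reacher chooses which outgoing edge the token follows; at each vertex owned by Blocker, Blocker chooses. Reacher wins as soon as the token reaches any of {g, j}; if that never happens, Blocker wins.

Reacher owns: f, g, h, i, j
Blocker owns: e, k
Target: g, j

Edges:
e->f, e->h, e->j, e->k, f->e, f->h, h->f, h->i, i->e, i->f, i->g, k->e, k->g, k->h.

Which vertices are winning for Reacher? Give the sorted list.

f, g, h, i, j

A0 = {g, j}
A1: add {i} — i (Reacher) has i→g.
A2: add {h} — h (Reacher) has h→i.
A3: add {f} — f (Reacher) has f→h.
A4 = A3; e.g. e (Blocker) can still go to k. Fixed point.
Reacher's winning region = {f, g, h, i, j}.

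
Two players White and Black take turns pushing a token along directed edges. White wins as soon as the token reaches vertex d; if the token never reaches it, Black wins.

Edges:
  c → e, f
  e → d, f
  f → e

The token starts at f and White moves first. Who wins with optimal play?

Track states (vertex, player-to-move).
A0 = {(d,White), (d,Black)}
A1: add {(e,White)}.
A2: add {(f,Black)}.
A3: add {(c,White)}.
A4 = A3; e.g. (c,Black) stays out. (f,White) never enters ⇒ Black avoids the target.

Black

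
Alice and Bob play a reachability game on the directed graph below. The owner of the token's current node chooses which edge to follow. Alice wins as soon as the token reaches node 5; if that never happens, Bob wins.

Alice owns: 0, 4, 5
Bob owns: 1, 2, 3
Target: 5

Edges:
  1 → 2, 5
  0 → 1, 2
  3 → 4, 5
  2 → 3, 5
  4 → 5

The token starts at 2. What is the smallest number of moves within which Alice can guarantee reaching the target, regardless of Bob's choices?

3

A0 = {5}
A1: add {4} — 4 (Alice) has 4→5.
A2: add {3} — 3 (Bob): all of {4, 5} already in.
A3: add {2} — 2 (Bob): all of {3, 5} already in.
2 enters the attractor at level 3, so Alice can force the target in 3 moves from there.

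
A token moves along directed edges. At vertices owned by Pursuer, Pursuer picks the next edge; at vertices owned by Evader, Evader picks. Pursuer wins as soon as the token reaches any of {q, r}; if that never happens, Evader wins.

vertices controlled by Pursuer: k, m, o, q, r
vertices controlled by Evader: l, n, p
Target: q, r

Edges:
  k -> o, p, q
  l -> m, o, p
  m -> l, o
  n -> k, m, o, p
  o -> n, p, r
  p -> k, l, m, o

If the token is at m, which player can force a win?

A0 = {q, r}
A1: add {k, o} — k (Pursuer) has k→q; o (Pursuer) has o→r.
A2: add {m} — m (Pursuer) has m→o.
A3 = A2; e.g. l (Evader) can still go to p. Fixed point.
m ∈ A2, so Pursuer can force the target.

Pursuer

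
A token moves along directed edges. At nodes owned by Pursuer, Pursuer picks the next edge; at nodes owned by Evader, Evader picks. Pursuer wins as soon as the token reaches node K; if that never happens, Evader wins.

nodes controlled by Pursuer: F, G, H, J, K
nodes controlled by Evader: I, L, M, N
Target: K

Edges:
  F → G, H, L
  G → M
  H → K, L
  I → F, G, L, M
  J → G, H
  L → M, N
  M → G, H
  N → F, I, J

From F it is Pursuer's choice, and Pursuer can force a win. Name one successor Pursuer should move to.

A0 = {K}
A1: add {H} — H (Pursuer) has H→K.
A2: add {F, J} — F (Pursuer) has F→H; J (Pursuer) has J→H.
A3 = A2; e.g. G (Pursuer) has no edge into A2. Fixed point.
From F, successor H is in the attractor (rank 1); the other successors G, L are not.

H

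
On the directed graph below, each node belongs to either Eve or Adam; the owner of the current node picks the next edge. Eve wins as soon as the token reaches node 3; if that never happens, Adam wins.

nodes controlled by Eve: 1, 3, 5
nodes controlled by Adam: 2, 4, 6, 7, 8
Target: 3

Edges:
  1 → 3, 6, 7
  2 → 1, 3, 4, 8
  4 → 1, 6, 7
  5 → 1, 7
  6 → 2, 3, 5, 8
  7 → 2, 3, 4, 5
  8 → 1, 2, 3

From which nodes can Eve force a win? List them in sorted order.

A0 = {3}
A1: add {1} — 1 (Eve) has 1→3.
A2: add {5} — 5 (Eve) has 5→1.
A3 = A2; e.g. 2 (Adam) can still go to 4. Fixed point.
Eve's winning region = {1, 3, 5}.

1, 3, 5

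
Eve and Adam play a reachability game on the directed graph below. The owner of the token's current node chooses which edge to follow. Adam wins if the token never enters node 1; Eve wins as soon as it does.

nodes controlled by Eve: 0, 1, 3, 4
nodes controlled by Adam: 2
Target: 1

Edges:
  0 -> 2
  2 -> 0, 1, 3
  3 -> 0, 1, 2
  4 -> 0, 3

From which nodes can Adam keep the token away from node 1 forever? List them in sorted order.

0, 2

A0 = {1}
A1: add {3} — 3 (Eve) has 3→1.
A2: add {4} — 4 (Eve) has 4→3.
A3 = A2; e.g. 0 (Eve) has no edge into A2. Fixed point.
Eve's attractor = {1, 3, 4}; Adam avoids the target exactly from the complement.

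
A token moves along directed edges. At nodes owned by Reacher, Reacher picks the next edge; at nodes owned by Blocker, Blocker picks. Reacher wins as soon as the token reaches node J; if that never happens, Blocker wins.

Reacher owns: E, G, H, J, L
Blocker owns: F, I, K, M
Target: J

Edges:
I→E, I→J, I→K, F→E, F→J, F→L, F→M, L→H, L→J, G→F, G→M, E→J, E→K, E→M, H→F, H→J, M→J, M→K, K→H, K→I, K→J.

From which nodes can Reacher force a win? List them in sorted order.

A0 = {J}
A1: add {E, H, L} — E (Reacher) has E→J; H (Reacher) has H→J; L (Reacher) has L→J.
A2 = A1; e.g. F (Blocker) can still go to M. Fixed point.
Reacher's winning region = {E, H, J, L}.

E, H, J, L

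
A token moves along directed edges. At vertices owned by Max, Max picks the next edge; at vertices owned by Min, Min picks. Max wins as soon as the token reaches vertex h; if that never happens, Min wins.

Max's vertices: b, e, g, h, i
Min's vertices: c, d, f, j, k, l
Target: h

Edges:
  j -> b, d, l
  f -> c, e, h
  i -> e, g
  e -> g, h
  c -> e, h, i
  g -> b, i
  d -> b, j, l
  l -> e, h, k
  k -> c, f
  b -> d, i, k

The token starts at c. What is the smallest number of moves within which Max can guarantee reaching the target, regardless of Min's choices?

A0 = {h}
A1: add {e} — e (Max) has e→h.
A2: add {i} — i (Max) has i→e.
A3: add {b, c, g} — b (Max) has b→i; c (Min): all of {e, h, i} already in; g (Max) has g→i.
c enters the attractor at level 3, so Max can force the target in 3 moves from there.

3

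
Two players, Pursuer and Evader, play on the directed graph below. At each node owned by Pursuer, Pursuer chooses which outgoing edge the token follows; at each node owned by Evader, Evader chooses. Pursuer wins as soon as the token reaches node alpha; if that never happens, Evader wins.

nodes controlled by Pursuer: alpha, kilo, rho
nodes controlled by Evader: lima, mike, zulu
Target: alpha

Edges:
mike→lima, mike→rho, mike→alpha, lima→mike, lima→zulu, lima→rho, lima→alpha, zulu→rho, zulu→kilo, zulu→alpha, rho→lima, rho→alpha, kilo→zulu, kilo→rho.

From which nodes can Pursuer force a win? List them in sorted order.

A0 = {alpha}
A1: add {rho} — rho (Pursuer) has rho→alpha.
A2: add {kilo} — kilo (Pursuer) has kilo→rho.
A3: add {zulu} — zulu (Evader): all of {rho, kilo, alpha} already in.
A4 = A3; e.g. mike (Evader) can still go to lima. Fixed point.
Pursuer's winning region = {alpha, kilo, rho, zulu}.

alpha, kilo, rho, zulu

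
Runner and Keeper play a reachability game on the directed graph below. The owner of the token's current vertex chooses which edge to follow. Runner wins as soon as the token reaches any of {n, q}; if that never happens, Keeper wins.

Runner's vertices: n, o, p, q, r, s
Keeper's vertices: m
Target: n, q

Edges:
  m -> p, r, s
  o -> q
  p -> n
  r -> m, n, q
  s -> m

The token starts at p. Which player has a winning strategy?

Runner

A0 = {n, q}
A1: add {o, p, r} — o (Runner) has o→q; p (Runner) has p→n; r (Runner) has r→n.
A2 = A1; e.g. m (Keeper) can still go to s. Fixed point.
p ∈ A1, so Runner can force the target.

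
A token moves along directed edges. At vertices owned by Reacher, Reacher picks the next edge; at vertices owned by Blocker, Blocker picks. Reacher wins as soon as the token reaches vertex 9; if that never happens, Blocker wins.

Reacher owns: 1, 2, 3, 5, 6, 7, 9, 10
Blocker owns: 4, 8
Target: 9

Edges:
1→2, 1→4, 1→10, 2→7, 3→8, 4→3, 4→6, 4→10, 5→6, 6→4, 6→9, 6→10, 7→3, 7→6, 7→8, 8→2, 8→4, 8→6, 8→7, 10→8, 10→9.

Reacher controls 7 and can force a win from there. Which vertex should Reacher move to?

A0 = {9}
A1: add {6, 10} — 6 (Reacher) has 6→9; 10 (Reacher) has 10→9.
A2: add {1, 5, 7} — 1 (Reacher) has 1→10; 5 (Reacher) has 5→6; 7 (Reacher) has 7→6.
A3: add {2} — 2 (Reacher) has 2→7.
A4 = A3; e.g. 3 (Reacher) has no edge into A3. Fixed point.
From 7, successor 6 is in the attractor (rank 1); the other successors 3, 8 are not.

6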